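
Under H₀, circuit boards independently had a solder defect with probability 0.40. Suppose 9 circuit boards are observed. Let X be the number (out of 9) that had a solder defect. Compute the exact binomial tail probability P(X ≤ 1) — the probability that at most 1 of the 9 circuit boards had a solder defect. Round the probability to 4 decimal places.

X ~ Binomial(n=9, p=0.40).
P(X ≤ 1) = C(9,0)·0.40^0·0.60^9 + C(9,1)·0.40^1·0.60^8.
= 0.010078 + 0.060466 = 0.0705.

P = 0.0705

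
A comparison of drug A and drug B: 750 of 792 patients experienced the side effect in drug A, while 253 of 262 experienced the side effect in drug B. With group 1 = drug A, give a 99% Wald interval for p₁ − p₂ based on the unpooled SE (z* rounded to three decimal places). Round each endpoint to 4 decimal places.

(-0.0542, 0.0168)

p̂₁ = 750/792 = 0.94697, p̂₂ = 253/262 = 0.96565; p̂₁ − p̂₂ = -0.01868.
Unpooled SE = √(p̂₁(1−p̂₁)/n₁ + p̂₂(1−p̂₂)/n₂) = √(0.000063407 + 0.000126607) = 0.013785.
z* = 2.576 at the 99% level. Margin = 2.576·0.013785 = 0.03551.
So the interval runs from -0.0542 to 0.0168.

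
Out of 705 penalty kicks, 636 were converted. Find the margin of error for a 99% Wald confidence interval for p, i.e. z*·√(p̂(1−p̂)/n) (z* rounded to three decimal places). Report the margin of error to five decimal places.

p̂ = 636/705 = 0.90213.
SE(p̂) = √(0.90213·0.09787/705) = 0.011191.
The 99% critical value is z* = 2.576.
So ME = 0.02883.

ME = 0.02883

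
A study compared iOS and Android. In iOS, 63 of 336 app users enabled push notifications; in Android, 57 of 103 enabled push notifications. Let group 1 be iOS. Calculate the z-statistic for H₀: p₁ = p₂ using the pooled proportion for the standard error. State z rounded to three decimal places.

z = -7.289

p̂₁ = 63/336 = 0.18750, p̂₂ = 57/103 = 0.55340.
Pooled p̂ = (63+57)/(336+103) = 120/439 = 0.27335.
Pooled SE = √[0.1986291·0.01268493] ≈ 0.050196.
z = (p̂₁ − p̂₂)/SE = (0.18750 − 0.55340)/0.050196 = -0.36590/0.050196 = -7.289.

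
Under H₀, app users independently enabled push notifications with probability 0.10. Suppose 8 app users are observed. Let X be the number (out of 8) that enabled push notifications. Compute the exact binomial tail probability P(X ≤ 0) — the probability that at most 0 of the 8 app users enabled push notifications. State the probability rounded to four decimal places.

P = 0.4305

X is binomial with n = 8 and p = 0.10.
P(X ≤ 0) = C(8,0)·0.10^0·0.90^8.
= 0.430467 = 0.4305.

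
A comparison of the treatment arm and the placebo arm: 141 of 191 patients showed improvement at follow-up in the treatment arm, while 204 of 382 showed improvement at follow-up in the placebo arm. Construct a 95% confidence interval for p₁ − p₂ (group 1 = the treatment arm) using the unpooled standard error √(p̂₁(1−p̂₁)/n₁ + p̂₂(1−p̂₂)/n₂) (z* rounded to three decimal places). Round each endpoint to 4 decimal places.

p̂₁ = 141/191 = 0.73822, p̂₂ = 204/382 = 0.53403; p̂₁ − p̂₂ = 0.20419.
Unpooled SE = √(p̂₁(1−p̂₁)/n₁ + p̂₂(1−p̂₂)/n₂) = √(0.001011787 + 0.000651418) = 0.040782.
z* = 1.960 at the 95% level. Margin = 1.960·0.040782 = 0.07993.
So the interval runs from 0.1243 to 0.2841.

(0.1243, 0.2841)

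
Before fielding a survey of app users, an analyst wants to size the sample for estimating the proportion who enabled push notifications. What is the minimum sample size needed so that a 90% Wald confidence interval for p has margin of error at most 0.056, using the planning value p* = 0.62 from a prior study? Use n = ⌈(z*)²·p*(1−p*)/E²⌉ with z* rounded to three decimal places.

n = 204

The 90% critical value is z* = 1.645.
p*(1−p*) = 0.62·0.38 = 0.2356.
(z*)²·p*(1−p*)/E² = 2.706025·0.2356/0.003136 = 203.297.
Rounding up, n = 204.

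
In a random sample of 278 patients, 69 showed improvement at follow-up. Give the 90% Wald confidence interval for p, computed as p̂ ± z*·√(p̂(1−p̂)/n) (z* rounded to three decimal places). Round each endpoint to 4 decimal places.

Sample proportion p̂ = 69/278 = 0.24820.
SE = √(p̂(1−p̂)/n) = √(0.186597/278) = 0.025908.
The 90% critical value is z* = 1.645.
Margin = 1.645·0.025908 = 0.04262.
CI: 0.24820 ± 0.04262 = (0.2056, 0.2908).

(0.2056, 0.2908)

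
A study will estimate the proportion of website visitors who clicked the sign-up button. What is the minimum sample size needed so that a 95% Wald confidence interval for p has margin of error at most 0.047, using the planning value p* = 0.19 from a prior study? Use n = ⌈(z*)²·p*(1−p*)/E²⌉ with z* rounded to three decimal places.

For 95% confidence, z* = 1.960.
p*(1−p*) = 0.19·0.81 = 0.1539.
(z*)²·p*(1−p*)/E² = 3.841600·0.1539/0.002209 = 267.642.
⌈267.642⌉ = 268.

n = 268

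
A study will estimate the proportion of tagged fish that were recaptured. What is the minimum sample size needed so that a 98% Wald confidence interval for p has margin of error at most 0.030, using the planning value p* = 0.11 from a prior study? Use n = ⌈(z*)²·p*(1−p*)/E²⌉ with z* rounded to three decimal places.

n = 589

The 98% critical value is z* = 2.326.
p*(1−p*) = 0.0979.
(z*)²·p*(1−p*)/E² = 5.410276·0.0979/0.000900 = 588.518.
Rounding up, n = 589.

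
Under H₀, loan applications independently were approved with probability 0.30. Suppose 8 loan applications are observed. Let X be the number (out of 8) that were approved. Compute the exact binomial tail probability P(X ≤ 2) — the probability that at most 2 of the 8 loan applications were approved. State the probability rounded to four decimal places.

X is binomial with n = 8 and p = 0.30.
P(X ≤ 2) = C(8,0)·0.30^0·0.70^8 + C(8,1)·0.30^1·0.70^7 + C(8,2)·0.30^2·0.70^6.
= 0.057648 + 0.197650 + 0.296475 = 0.5518.

P = 0.5518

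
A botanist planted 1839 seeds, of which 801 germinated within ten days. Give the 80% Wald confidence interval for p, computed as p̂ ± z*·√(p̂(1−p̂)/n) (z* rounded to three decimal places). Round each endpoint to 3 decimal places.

(0.421, 0.450)

With x = 801 successes in n = 1839, p̂ = 0.43556.
SE = √(p̂(1−p̂)/n) = √(0.245848/1839) = 0.011562.
z* = 1.282 at the 80% level.
Margin of error: 1.282 × 0.011562 = 0.01482.
CI: 0.43556 ± 0.01482 = (0.421, 0.450).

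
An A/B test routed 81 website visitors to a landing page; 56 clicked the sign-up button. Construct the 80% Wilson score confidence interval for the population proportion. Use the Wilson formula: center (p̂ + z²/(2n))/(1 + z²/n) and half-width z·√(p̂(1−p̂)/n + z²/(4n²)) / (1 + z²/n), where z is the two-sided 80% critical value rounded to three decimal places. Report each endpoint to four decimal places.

(0.6223, 0.7528)

p̂ = 56/81 = 0.69136; z = 1.282, so z² = 1.643524.
Denominator 1 + z²/n = 1 + 1.643524/81 = 1.020290.
Center = (0.69136 + 0.010145)/1.020290 = 0.68755.
Radicand: p̂(1−p̂)/n + z²/(4n²) = 0.002634347 + 0.000062625 = 0.002696972.
Half-width = 1.282·√0.002696972/1.020290 = 0.06525.
So the interval runs from 0.6223 to 0.7528.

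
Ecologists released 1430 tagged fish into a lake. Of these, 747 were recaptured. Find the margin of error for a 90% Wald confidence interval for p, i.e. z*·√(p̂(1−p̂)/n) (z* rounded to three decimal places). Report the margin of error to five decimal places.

Sample proportion p̂ = 747/1430 = 0.52238.
Standard error of p̂: √(0.249499/1430) = √0.000174475 = 0.013209.
The 90% critical value is z* = 1.645.
So ME = 0.02173.

ME = 0.02173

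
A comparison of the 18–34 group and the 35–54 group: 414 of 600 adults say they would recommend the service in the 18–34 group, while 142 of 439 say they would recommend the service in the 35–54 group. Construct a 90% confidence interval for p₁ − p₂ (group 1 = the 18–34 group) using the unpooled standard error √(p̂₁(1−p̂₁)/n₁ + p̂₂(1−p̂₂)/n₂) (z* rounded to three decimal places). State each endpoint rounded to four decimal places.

p̂₁ = 0.69000, p̂₂ = 0.32346, so the observed difference is 0.36654.
SE = √(0.000356500 + 0.000498484) = √0.000854984 = 0.029240.
The 90% critical value is z* = 1.645. Margin of error = 0.04810.
Interval: 0.36654 ± 0.04810 → (0.3184, 0.4146).

(0.3184, 0.4146)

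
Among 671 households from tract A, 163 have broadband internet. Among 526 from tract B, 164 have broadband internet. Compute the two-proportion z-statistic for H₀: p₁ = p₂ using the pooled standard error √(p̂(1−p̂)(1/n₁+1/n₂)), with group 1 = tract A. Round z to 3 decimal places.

z = -2.654

p̂₁ = 163/671 = 0.24292, p̂₂ = 164/526 = 0.31179.
Pooled p̂ = (163+164)/(671+526) = 327/1197 = 0.27318.
Pooled SE = √[0.1985540·0.00339145] ≈ 0.025950.
z = -0.06887/0.025950 = -2.654.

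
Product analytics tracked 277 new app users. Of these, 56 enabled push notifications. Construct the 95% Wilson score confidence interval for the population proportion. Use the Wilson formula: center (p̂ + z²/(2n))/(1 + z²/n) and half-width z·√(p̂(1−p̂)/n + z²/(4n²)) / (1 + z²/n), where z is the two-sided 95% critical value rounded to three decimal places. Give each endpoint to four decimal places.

p̂ = 56/277 = 0.20217; z = 1.960, so z² = 3.841600.
Denominator 1 + z²/n = 1 + 3.841600/277 = 1.013869.
Adjusted center: (0.20217 + z²/(2n))/1.013869 = 0.20624.
Radicand: p̂(1−p̂)/n + z²/(4n²) = 0.000582292 + 0.000012517 = 0.000594809.
Half-width = 1.960·√0.000594809/1.013869 = 0.04715.
CI: 0.20624 ± 0.04715 = (0.1591, 0.2534).

(0.1591, 0.2534)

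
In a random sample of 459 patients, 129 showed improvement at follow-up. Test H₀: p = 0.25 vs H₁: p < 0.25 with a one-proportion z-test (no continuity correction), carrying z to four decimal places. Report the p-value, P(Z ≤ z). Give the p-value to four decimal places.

p-value = 0.9377

With x = 129 successes in n = 459, p̂ = 0.28105.
Under H₀, SE = √(p₀(1−p₀)/n) = √(0.25·0.75/459) = √0.000408497 = 0.020211.
Test statistic (full precision, shown to 4 dp): z = (129/459 − 0.25)/SE₀ ≈ 1.5361.
p-value = P(Z ≤ z) with z = 1.5361 → 0.9377.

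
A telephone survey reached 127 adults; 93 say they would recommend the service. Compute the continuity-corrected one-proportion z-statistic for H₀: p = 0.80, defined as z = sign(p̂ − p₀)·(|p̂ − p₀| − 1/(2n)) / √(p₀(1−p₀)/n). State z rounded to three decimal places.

z = -1.797

Sample proportion p̂ = 93/127 = 0.73228. p̂ − p₀ = -0.067717.
Continuity correction 1/(2n) = 1/254 = 0.003937.
Corrected numerator: |-0.067717| − 0.003937 = 0.063780.
Null standard error: √(0.80·0.20/127) = √0.001259843 = 0.035494.
z = (−)0.063780/0.035494 = -1.797.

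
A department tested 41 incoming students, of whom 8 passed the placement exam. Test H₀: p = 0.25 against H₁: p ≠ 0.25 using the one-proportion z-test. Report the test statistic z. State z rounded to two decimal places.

z = -0.81

p̂ = 8/41 = 0.19512.
Under H₀, SE = √(p₀(1−p₀)/n) = √(0.25·0.75/41) = √0.004573171 = 0.067625.
z = (p̂ − p₀)/SE = (0.19512 − 0.25)/0.067625 = -0.81.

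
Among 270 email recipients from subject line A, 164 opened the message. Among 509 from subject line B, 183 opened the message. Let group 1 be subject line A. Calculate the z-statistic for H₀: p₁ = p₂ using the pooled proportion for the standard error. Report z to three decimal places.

z = 6.624

p̂₁ = 164/270 = 0.60741, p̂₂ = 183/509 = 0.35953.
Pooling: p̂ = 347/779 = 0.44544.
Pooled SE = √[0.2470235·0.00566834] ≈ 0.037419.
z = (p̂₁ − p̂₂)/SE = (0.60741 − 0.35953)/0.037419 = 0.24788/0.037419 = 6.624.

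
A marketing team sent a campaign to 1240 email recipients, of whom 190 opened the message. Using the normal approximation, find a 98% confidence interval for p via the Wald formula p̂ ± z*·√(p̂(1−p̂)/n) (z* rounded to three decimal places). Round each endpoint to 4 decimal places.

With x = 190 successes in n = 1240, p̂ = 0.15323.
SE = √(p̂(1−p̂)/n) = √(0.129748/1240) = 0.010229.
The 98% critical value is z* = 2.326.
Margin of error: 2.326 × 0.010229 = 0.02379.
So the interval runs from 0.1294 to 0.1770.

(0.1294, 0.1770)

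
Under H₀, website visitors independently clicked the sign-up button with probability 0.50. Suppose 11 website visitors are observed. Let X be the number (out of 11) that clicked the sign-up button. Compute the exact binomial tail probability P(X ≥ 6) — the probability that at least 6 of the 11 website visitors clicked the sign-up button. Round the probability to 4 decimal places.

P = 0.5000

X is binomial with n = 11 and p = 0.50.
P(X ≥ 6) = Σ_{j=6}^{11} C(11,j)·0.50^j·0.50^{11−j}.
= 0.225586 + 0.161133 + 0.080566 + 0.026855 + 0.005371 + 0.000488 = 0.5000.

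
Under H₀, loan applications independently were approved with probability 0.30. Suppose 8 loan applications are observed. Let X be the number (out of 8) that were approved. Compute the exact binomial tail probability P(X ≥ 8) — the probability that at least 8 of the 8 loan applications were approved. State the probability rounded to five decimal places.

X ~ Binomial(n=8, p=0.30).
P(X ≥ 8) = C(8,8)·0.30^8·0.70^0.
= 0.000066 = 0.00007.

P = 0.00007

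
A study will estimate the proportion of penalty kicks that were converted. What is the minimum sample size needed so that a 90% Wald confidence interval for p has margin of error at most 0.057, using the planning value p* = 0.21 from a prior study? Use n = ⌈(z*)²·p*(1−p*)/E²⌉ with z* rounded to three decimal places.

n = 139

z* = 1.645 at the 90% level.
p*(1−p*) = 0.21·0.79 = 0.1659.
Required n before rounding: 2.706025 × 0.1659 / 0.057² = 138.175.
⌈138.175⌉ = 139.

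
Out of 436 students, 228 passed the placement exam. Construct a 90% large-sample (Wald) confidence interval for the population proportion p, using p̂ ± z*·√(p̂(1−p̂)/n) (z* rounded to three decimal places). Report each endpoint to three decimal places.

(0.484, 0.562)

p̂ = 228/436 = 0.52294.
SE = √(p̂(1−p̂)/n) = √(0.249474/436) = 0.023920.
The 90% critical value is z* = 1.645.
Margin = 1.645·0.023920 = 0.03935.
Interval: 0.52294 ± 0.03935 → (0.484, 0.562).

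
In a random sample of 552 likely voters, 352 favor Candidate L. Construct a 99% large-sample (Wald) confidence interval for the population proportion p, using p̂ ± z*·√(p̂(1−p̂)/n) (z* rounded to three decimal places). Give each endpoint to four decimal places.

(0.5850, 0.6904)

With x = 352 successes in n = 552, p̂ = 0.63768.
SE = √(p̂(1−p̂)/n) = √(0.231044/552) = 0.020459.
z* = 2.576 at the 99% level.
Margin = 2.576·0.020459 = 0.05270.
So the interval runs from 0.5850 to 0.6904.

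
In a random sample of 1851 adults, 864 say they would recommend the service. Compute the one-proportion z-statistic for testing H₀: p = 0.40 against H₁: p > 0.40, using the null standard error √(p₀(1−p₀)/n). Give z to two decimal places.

p̂ = 864/1851 = 0.46677.
Null standard error: √(0.40·0.60/1851) = √0.000129660 = 0.011387.
z = (0.46677 − 0.40)/0.011387 = 0.06677/0.011387 = 5.86.

z = 5.86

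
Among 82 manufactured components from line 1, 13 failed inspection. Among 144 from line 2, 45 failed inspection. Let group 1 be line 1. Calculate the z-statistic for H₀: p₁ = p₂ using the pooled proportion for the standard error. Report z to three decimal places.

Sample proportions: p̂₁ = 13/82 = 0.15854 and p̂₂ = 45/144 = 0.31250.
Pooling: p̂ = 58/226 = 0.25664.
SE = √[p̂(1−p̂)(1/n₁+1/n₂)] = √[0.25664·0.74336·(1/82+1/144)] ≈ 0.060426.
z = -0.15396/0.060426 = -2.548.

z = -2.548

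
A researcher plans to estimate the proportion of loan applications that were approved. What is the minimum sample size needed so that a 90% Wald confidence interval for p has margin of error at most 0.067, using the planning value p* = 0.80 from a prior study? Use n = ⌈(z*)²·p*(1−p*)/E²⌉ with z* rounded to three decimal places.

For 90% confidence, z* = 1.645.
p*(1−p*) = 0.80·0.20 = 0.1600.
Required n before rounding: 2.706025 × 0.1600 / 0.067² = 96.450.
Rounding up, n = 97.

n = 97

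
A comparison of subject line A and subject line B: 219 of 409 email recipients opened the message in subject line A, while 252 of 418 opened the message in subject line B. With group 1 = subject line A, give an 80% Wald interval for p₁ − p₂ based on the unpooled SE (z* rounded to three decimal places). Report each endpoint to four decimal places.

(-0.1115, -0.0234)

p̂₁ = 0.53545, p̂₂ = 0.60287, so the observed difference is -0.06742.
SE = √(0.000608174 + 0.000572769) = √0.001180943 = 0.034365.
For 80% confidence, z* = 1.282. Margin = 1.282·0.034365 = 0.04406.
CI: -0.06742 ± 0.04406 = (-0.1115, -0.0234).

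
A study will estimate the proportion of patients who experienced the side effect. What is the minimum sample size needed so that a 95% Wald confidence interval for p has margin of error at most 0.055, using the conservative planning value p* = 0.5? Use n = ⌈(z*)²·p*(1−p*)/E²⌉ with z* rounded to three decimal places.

n = 318

The 95% critical value is z* = 1.960.
p*(1−p*) = 0.2500.
(z*)²·p*(1−p*)/E² = 3.841600·0.2500/0.003025 = 317.488.
Rounding up, n = 318.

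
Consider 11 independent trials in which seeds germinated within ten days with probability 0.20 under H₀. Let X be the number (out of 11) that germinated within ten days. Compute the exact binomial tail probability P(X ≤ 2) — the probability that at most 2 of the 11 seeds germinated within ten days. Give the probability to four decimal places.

X is binomial with n = 11 and p = 0.20.
P(X ≤ 2) = C(11,0)·0.20^0·0.80^11 + C(11,1)·0.20^1·0.80^10 + C(11,2)·0.20^2·0.80^9.
= 0.085899 + 0.236223 + 0.295279 = 0.6174.

P = 0.6174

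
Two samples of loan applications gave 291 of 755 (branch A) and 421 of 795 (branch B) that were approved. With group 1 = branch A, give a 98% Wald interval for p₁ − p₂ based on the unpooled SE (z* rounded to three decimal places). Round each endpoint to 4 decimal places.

p̂₁ = 0.38543, p̂₂ = 0.52956, so the observed difference is -0.14413.
SE = √(0.000313740 + 0.000313366) = √0.000627106 = 0.025042.
z* = 2.326 at the 98% level. Margin of error = 0.05825.
So the interval runs from -0.2024 to -0.0859.

(-0.2024, -0.0859)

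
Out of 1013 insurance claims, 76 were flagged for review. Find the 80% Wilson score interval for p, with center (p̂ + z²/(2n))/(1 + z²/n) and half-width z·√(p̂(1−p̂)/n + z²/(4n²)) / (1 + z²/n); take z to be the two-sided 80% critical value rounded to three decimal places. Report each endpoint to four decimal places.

(0.0651, 0.0863)

p̂ = 76/1013 = 0.07502; z = 1.282, so z² = 1.643524.
Denominator 1 + z²/n = 1 + 1.643524/1013 = 1.001622.
Center = (0.07502 + 0.000811)/1.001622 = 0.07571.
Radicand: p̂(1−p̂)/n + z²/(4n²) = 0.000068505 + 0.000000400 = 0.000068905.
Half-width = z·√(radicand)/denom = 1.282·0.008301/1.001622 = 0.01062.
Interval: 0.07571 ± 0.01062 → (0.0651, 0.0863).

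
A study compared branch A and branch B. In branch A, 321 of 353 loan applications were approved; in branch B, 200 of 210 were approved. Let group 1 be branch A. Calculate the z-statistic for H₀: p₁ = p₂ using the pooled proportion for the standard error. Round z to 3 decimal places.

z = -1.879

p̂₁ = 321/353 = 0.90935, p̂₂ = 200/210 = 0.95238.
Pooling: p̂ = 521/563 = 0.92540.
SE = √[p̂(1−p̂)(1/n₁+1/n₂)] = √[0.92540·0.07460·(1/353+1/210)] ≈ 0.022898.
z = (p̂₁ − p̂₂)/SE = (0.90935 − 0.95238)/0.022898 = -0.04303/0.022898 = -1.879.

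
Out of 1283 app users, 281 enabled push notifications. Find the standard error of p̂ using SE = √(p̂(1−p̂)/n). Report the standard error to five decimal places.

SE = 0.01155

p̂ = 281/1283 = 0.21902.
p̂(1−p̂) = 0.21902·0.78098 = 0.171050.
SE = √(0.171050/1283) = 0.01155.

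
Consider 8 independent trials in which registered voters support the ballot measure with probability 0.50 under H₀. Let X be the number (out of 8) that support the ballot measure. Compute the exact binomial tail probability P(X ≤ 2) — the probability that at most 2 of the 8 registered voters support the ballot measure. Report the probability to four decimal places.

P = 0.1445

X is binomial with n = 8 and p = 0.50.
P(X ≤ 2) = C(8,0)·0.50^0·0.50^8 + C(8,1)·0.50^1·0.50^7 + C(8,2)·0.50^2·0.50^6.
= 0.003906 + 0.031250 + 0.109375 = 0.1445.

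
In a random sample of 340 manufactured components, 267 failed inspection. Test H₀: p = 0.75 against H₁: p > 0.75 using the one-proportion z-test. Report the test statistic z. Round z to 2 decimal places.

z = 1.50

The sample proportion is 267/340 = 0.78529.
Under H₀, SE = √(p₀(1−p₀)/n) = √(0.75·0.25/340) = √0.000551471 = 0.023483.
Test statistic: z = 0.03529/0.023483 = 1.50.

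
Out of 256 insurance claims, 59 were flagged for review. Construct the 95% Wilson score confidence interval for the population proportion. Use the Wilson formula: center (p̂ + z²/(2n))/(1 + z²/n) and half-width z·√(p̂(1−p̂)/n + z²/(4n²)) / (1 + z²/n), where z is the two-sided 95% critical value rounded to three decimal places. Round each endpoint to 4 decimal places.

Here p̂ = 59/256 = 0.23047 and z = 1.960 (z² = 3.841600).
Denominator 1 + z²/n = 1 + 3.841600/256 = 1.015006.
Center = (0.23047 + 0.007503)/1.015006 = 0.23445.
Radicand: p̂(1−p̂)/n + z²/(4n²) = 0.000692785 + 0.000014655 = 0.000707440.
Half-width = z·√(radicand)/denom = 1.960·0.026598/1.015006 = 0.05136.
CI: 0.23445 ± 0.05136 = (0.1831, 0.2858).

(0.1831, 0.2858)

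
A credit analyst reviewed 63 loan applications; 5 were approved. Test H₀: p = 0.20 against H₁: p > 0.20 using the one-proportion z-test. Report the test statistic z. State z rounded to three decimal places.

With x = 5 successes in n = 63, p̂ = 0.07937.
Under H₀, SE = √(p₀(1−p₀)/n) = √(0.20·0.80/63) = √0.002539683 = 0.050395.
z = (p̂ − p₀)/SE = (0.07937 − 0.20)/0.050395 = -2.394.

z = -2.394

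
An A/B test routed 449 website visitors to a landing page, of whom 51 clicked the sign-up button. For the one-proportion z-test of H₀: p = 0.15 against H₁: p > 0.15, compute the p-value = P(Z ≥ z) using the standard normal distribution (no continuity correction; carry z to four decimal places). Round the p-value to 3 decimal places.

Sample proportion p̂ = 51/449 = 0.11359.
SE₀ = √(0.15·0.85/449) = 0.016851.
z = (p̂ − p₀)/SE = (51/449 − 0.15)/0.016851 ≈ -2.1609.
From the standard normal, P(Z ≥ z) = 0.985.

p-value = 0.985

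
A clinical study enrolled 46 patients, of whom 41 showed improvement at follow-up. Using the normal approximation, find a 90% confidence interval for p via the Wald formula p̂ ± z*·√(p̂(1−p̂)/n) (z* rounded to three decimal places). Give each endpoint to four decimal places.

Sample proportion p̂ = 41/46 = 0.89130.
Standard error of p̂: √(0.096881/46) = √0.002106107 = 0.045892.
For 90% confidence, z* = 1.645.
Margin = 1.645·0.045892 = 0.07549.
CI: 0.89130 ± 0.07549 = (0.8158, 0.9668).

(0.8158, 0.9668)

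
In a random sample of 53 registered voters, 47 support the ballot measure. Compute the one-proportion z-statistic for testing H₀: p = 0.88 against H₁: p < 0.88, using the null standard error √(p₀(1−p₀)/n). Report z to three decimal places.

With x = 47 successes in n = 53, p̂ = 0.88679.
SE₀ = √(0.88·0.12/53) = 0.044637.
z = (p̂ − p₀)/SE = (0.88679 − 0.88)/0.044637 = 0.152.

z = 0.152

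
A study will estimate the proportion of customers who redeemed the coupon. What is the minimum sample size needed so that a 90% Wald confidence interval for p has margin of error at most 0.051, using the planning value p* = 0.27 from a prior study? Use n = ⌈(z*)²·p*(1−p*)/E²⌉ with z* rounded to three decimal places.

n = 206

The 90% critical value is z* = 1.645.
p*(1−p*) = 0.27·0.73 = 0.1971.
(z*)²·p*(1−p*)/E² = 2.706025·0.1971/0.002601 = 205.059.
⌈205.059⌉ = 206.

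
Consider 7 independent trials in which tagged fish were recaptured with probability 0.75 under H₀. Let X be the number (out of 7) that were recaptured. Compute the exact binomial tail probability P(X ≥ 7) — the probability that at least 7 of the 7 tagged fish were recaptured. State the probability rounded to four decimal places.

X is binomial with n = 7 and p = 0.75.
P(X ≥ 7) = C(7,7)·0.75^7·0.25^0.
= 0.133484 = 0.1335.

P = 0.1335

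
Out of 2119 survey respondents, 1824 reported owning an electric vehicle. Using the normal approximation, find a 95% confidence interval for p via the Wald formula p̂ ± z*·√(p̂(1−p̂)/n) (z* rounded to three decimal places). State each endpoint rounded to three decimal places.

(0.846, 0.876)

With x = 1824 successes in n = 2119, p̂ = 0.86078.
Standard error of p̂: √(0.119835/2119) = √0.000056553 = 0.007520.
For 95% confidence, z* = 1.960.
Margin of error: 1.960 × 0.007520 = 0.01474.
Interval: 0.86078 ± 0.01474 → (0.846, 0.876).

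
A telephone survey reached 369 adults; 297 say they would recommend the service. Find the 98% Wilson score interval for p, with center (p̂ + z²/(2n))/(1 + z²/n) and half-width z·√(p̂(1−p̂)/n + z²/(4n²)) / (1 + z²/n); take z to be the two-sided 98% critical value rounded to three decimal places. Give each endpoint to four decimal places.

Here p̂ = 297/369 = 0.80488 and z = 2.326 (z² = 5.410276).
Denominator 1 + z²/n = 1 + 5.410276/369 = 1.014662.
Adjusted center: (0.80488 + z²/(2n))/1.014662 = 0.80047.
Radicand: p̂(1−p̂)/n + z²/(4n²) = 0.000425608 + 0.000009934 = 0.000435542.
Half-width = 2.326·√0.000435542/1.014662 = 0.04784.
Interval: 0.80047 ± 0.04784 → (0.7526, 0.8483).

(0.7526, 0.8483)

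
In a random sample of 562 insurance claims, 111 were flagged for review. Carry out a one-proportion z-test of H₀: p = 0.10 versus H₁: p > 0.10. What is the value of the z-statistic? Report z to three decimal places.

With x = 111 successes in n = 562, p̂ = 0.19751.
Under H₀, SE = √(p₀(1−p₀)/n) = √(0.10·0.90/562) = √0.000160142 = 0.012655.
z = (p̂ − p₀)/SE = (0.19751 − 0.10)/0.012655 = 7.705.

z = 7.705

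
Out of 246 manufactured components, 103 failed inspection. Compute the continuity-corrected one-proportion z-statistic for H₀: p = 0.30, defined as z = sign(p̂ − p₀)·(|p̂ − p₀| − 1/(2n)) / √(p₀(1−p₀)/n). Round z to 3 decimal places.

z = 3.993

Sample proportion p̂ = 103/246 = 0.41870. p̂ − p₀ = 0.118699.
1/(2n) = 0.002033.
Corrected numerator: |0.118699| − 0.002033 = 0.116666.
Null standard error: √(0.30·0.70/246) = √0.000853659 = 0.029217.
z = +0.116666/0.029217 = 3.993.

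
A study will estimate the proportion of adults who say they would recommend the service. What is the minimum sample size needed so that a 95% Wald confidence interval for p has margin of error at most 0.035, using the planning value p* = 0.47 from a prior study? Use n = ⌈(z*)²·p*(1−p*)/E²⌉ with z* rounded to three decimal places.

For 95% confidence, z* = 1.960.
p*(1−p*) = 0.2491.
Required n before rounding: 3.841600 × 0.2491 / 0.035² = 781.178.
Rounding up, n = 782.

n = 782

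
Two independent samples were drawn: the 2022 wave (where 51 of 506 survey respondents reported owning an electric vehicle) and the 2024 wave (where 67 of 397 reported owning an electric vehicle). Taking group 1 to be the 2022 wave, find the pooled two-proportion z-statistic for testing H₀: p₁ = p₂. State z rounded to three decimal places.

z = -3.008

p̂₁ = 51/506 = 0.10079, p̂₂ = 67/397 = 0.16877.
Pooling: p̂ = 118/903 = 0.13068.
SE = √[p̂(1−p̂)(1/n₁+1/n₂)] = √[0.13068·0.86932·(1/506+1/397)] ≈ 0.022598.
z = -0.06798/0.022598 = -3.008.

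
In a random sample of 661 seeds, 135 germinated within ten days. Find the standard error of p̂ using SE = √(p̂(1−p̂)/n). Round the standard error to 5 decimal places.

Sample proportion p̂ = 135/661 = 0.20424.
p̂(1−p̂) = 0.20424·0.79576 = 0.162526.
SE = √(0.162526/661) = 0.01568.

SE = 0.01568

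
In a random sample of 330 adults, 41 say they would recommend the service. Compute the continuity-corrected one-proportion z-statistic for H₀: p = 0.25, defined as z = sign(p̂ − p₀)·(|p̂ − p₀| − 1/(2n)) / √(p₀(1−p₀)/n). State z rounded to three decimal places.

The sample proportion is 41/330 = 0.12424. p̂ − p₀ = -0.125758.
1/(2n) = 0.001515.
Corrected numerator: |-0.125758| − 0.001515 = 0.124243.
Under H₀, SE = √(p₀(1−p₀)/n) = √(0.25·0.75/330) = √0.000568182 = 0.023837.
z = (−)0.124243/0.023837 = -5.212.

z = -5.212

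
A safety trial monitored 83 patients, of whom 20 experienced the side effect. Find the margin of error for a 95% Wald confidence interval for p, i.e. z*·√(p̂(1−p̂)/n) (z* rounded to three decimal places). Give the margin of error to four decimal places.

ME = 0.0920

p̂ = 20/83 = 0.24096.
Standard error of p̂: √(0.182900/83) = √0.002203618 = 0.046943.
For 95% confidence, z* = 1.960.
So ME = 0.0920.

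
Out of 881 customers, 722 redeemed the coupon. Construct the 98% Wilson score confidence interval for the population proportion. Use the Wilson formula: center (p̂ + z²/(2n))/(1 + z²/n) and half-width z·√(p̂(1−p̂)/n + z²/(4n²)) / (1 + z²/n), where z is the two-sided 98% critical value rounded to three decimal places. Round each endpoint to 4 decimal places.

Here p̂ = 722/881 = 0.81952 and z = 2.326 (z² = 5.410276).
1 + z²/n = 1.006141.
Center = (0.81952 + 0.003071)/1.006141 = 0.81757.
Radicand: p̂(1−p̂)/n + z²/(4n²) = 0.000167883 + 0.000001743 = 0.000169626.
Half-width = z·√(radicand)/denom = 2.326·0.013024/1.006141 = 0.03011.
Interval: 0.81757 ± 0.03011 → (0.7875, 0.8477).

(0.7875, 0.8477)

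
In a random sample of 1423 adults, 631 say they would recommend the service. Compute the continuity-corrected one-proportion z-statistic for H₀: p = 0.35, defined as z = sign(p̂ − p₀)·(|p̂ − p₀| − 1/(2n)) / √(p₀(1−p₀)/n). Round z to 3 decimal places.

z = 7.361

With x = 631 successes in n = 1423, p̂ = 0.44343. p̂ − p₀ = 0.093429.
1/(2n) = 0.000351.
Corrected numerator: |0.093429| − 0.000351 = 0.093078.
Under H₀, SE = √(p₀(1−p₀)/n) = √(0.35·0.65/1423) = √0.000159874 = 0.012644.
z = (+)0.093078/0.012644 = 7.361.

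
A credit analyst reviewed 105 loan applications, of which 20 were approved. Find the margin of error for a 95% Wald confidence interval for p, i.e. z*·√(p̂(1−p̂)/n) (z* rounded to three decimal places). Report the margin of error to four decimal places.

ME = 0.0751

With x = 20 successes in n = 105, p̂ = 0.19048.
SE = √(p̂(1−p̂)/n) = √(0.154195/105) = 0.038321.
The 95% critical value is z* = 1.960.
So ME = 0.0751.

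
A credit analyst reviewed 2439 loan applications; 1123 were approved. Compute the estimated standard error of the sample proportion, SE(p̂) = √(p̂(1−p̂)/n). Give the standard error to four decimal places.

SE = 0.0101

With x = 1123 successes in n = 2439, p̂ = 0.46043.
p̂(1−p̂) = 0.46043·0.53957 = 0.248434.
SE = √(0.248434/2439) = √0.000101859 = 0.0101.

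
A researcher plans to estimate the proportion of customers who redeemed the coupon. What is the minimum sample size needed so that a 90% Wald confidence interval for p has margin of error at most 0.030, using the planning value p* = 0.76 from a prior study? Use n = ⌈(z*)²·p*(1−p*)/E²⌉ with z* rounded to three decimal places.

n = 549

For 90% confidence, z* = 1.645.
p*(1−p*) = 0.76·0.24 = 0.1824.
(z*)²·p*(1−p*)/E² = 2.706025·0.1824/0.000900 = 548.421.
⌈548.421⌉ = 549.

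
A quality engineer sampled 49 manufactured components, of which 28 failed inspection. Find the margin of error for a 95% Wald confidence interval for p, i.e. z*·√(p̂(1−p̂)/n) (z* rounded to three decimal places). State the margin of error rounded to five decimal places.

ME = 0.13856

Sample proportion p̂ = 28/49 = 0.57143.
SE(p̂) = √(0.57143·0.42857/49) = 0.070696.
For 95% confidence, z* = 1.960.
So ME = 0.13856.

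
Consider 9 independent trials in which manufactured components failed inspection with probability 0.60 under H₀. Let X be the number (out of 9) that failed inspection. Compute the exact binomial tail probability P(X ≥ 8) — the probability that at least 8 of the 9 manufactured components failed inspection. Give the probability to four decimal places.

X ~ Binomial(n=9, p=0.60).
P(X ≥ 8) = C(9,8)·0.60^8·0.40^1 + C(9,9)·0.60^9·0.40^0.
= 0.060466 + 0.010078 = 0.0705.

P = 0.0705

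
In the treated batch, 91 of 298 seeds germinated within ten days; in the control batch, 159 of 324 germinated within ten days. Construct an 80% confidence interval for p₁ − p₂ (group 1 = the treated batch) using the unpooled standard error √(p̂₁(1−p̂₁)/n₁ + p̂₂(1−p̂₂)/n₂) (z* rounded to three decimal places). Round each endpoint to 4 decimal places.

(-0.2347, -0.1360)

p̂₁ = 91/298 = 0.30537, p̂₂ = 159/324 = 0.49074; p̂₁ − p̂₂ = -0.18537.
SE = √(0.000711808 + 0.000771340) = √0.001483148 = 0.038512.
z* = 1.282 at the 80% level. Margin of error = 0.04937.
So the interval runs from -0.2347 to -0.1360.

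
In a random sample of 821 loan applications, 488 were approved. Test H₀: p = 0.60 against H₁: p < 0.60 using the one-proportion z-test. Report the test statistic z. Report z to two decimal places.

z = -0.33

With x = 488 successes in n = 821, p̂ = 0.59440.
Under H₀, SE = √(p₀(1−p₀)/n) = √(0.60·0.40/821) = √0.000292326 = 0.017098.
z = (0.59440 − 0.60)/0.017098 = -0.00560/0.017098 = -0.33.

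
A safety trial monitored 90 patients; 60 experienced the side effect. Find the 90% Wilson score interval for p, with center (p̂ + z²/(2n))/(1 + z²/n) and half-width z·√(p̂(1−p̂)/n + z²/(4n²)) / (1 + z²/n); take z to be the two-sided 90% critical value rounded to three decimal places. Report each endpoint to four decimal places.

Here p̂ = 60/90 = 0.66667 and z = 1.645 (z² = 2.706025).
1 + z²/n = 1.030067.
Adjusted center: (0.66667 + z²/(2n))/1.030067 = 0.66180.
Radicand: p̂(1−p̂)/n + z²/(4n²) = 0.002469136 + 0.000083519 = 0.002552655.
Half-width = z·√(radicand)/denom = 1.645·0.050524/1.030067 = 0.08069.
Interval: 0.66180 ± 0.08069 → (0.5811, 0.7425).

(0.5811, 0.7425)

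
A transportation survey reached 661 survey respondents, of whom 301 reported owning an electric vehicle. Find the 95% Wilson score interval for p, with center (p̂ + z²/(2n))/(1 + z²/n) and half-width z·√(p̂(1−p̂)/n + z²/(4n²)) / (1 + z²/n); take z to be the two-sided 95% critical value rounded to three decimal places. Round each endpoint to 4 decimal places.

p̂ = 301/661 = 0.45537; z = 1.960, so z² = 3.841600.
Denominator 1 + z²/n = 1 + 3.841600/661 = 1.005812.
Adjusted center: (0.45537 + z²/(2n))/1.005812 = 0.45563.
Radicand: p̂(1−p̂)/n + z²/(4n²) = 0.000375202 + 0.000002198 = 0.000377400.
Half-width = 1.960·√0.000377400/1.005812 = 0.03786.
Interval: 0.45563 ± 0.03786 → (0.4178, 0.4935).

(0.4178, 0.4935)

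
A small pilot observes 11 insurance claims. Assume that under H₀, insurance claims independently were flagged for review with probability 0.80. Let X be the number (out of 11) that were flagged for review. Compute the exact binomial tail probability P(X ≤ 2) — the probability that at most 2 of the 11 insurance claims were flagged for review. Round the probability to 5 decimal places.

X is binomial with n = 11 and p = 0.80.
P(X ≤ 2) = C(11,0)·0.80^0·0.20^11 + C(11,1)·0.80^1·0.20^10 + C(11,2)·0.80^2·0.20^9.
= 0.000000 + 0.000001 + 0.000018 = 0.00002.

P = 0.00002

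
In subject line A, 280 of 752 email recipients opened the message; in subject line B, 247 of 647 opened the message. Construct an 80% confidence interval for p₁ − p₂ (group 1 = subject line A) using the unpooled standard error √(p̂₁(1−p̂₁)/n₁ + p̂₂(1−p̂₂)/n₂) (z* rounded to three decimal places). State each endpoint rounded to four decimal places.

(-0.0427, 0.0239)

p̂₁ = 0.37234, p̂₂ = 0.38176, so the observed difference is -0.00942.
SE = √(0.000310775 + 0.000364791) = √0.000675566 = 0.025992.
The 80% critical value is z* = 1.282. Margin = 1.282·0.025992 = 0.03332.
Interval: -0.00942 ± 0.03332 → (-0.0427, 0.0239).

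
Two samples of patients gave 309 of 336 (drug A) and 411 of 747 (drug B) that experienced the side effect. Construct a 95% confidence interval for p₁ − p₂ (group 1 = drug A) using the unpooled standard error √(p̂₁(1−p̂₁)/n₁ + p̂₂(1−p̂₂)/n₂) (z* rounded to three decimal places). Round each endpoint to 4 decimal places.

p̂₁ = 309/336 = 0.91964, p̂₂ = 411/747 = 0.55020; p̂₁ − p̂₂ = 0.36944.
SE = √(0.000219940 + 0.000331298) = √0.000551238 = 0.023478.
The 95% critical value is z* = 1.960. Margin = 1.960·0.023478 = 0.04602.
Interval: 0.36944 ± 0.04602 → (0.3234, 0.4155).

(0.3234, 0.4155)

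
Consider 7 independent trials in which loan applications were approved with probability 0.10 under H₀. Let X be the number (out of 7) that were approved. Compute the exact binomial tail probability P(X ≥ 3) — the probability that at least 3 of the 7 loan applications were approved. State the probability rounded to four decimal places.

X is binomial with n = 7 and p = 0.10.
P(X ≥ 3) = Σ_{j=3}^{7} C(7,j)·0.10^j·0.90^{7−j}.
= 0.022964 + 0.002552 + 0.000170 + 0.000006 + 0.000000 = 0.0257.

P = 0.0257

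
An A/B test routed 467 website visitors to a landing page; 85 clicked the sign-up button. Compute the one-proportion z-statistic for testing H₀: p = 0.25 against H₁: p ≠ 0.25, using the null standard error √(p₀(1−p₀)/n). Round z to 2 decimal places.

z = -3.39

p̂ = 85/467 = 0.18201.
SE₀ = √(0.25·0.75/467) = 0.020037.
z = (p̂ − p₀)/SE = (0.18201 − 0.25)/0.020037 = -3.39.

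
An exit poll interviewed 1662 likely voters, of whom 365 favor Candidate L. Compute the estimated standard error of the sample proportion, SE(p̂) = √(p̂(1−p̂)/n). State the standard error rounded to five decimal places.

SE = 0.01015

The sample proportion is 365/1662 = 0.21961.
p̂(1−p̂) = 0.171381.
Dividing by n and taking the root: √0.000103117 = 0.01015.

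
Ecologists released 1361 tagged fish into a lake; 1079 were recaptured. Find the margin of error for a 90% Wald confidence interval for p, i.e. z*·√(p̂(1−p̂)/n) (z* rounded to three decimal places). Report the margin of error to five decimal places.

p̂ = 1079/1361 = 0.79280.
Standard error of p̂: √(0.164269/1361) = √0.000120697 = 0.010986.
The 90% critical value is z* = 1.645.
Margin of error = z*·SE = 1.645 × 0.010986 = 0.01807.

ME = 0.01807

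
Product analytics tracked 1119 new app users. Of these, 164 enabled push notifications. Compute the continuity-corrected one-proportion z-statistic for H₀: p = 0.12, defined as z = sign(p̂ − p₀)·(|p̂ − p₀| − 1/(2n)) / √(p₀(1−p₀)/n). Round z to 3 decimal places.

z = 2.688

With x = 164 successes in n = 1119, p̂ = 0.14656. p̂ − p₀ = 0.026559.
Continuity correction 1/(2n) = 1/2238 = 0.000447.
Corrected numerator: |0.026559| − 0.000447 = 0.026112.
Null standard error: √(0.12·0.88/1119) = √0.000094370 = 0.009714.
z = (+)0.026112/0.009714 = 2.688.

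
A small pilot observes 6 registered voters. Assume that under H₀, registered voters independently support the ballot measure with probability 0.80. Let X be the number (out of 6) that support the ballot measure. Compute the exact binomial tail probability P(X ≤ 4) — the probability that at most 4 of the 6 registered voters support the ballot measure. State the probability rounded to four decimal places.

P = 0.3446

X is binomial with n = 6 and p = 0.80.
P(X ≤ 4) = Σ_{j=0}^{4} C(6,j)·0.80^j·0.20^{6−j}.
= 0.000064 + 0.001536 + 0.015360 + 0.081920 + 0.245760 = 0.3446.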